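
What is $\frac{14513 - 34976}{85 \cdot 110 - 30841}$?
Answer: $\frac{20463}{21491} \approx 0.95217$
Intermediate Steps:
$\frac{14513 - 34976}{85 \cdot 110 - 30841} = - \frac{20463}{9350 - 30841} = - \frac{20463}{-21491} = \left(-20463\right) \left(- \frac{1}{21491}\right) = \frac{20463}{21491}$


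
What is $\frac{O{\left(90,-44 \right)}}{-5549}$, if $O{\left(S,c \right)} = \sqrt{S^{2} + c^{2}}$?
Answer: $- \frac{2 \sqrt{2509}}{5549} \approx -0.018054$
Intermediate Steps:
$\frac{O{\left(90,-44 \right)}}{-5549} = \frac{\sqrt{90^{2} + \left(-44\right)^{2}}}{-5549} = \sqrt{8100 + 1936} \left(- \frac{1}{5549}\right) = \sqrt{10036} \left(- \frac{1}{5549}\right) = 2 \sqrt{2509} \left(- \frac{1}{5549}\right) = - \frac{2 \sqrt{2509}}{5549}$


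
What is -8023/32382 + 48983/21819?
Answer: 67195889/33644898 ≈ 1.9972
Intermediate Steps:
-8023/32382 + 48983/21819 = 67195889/33644898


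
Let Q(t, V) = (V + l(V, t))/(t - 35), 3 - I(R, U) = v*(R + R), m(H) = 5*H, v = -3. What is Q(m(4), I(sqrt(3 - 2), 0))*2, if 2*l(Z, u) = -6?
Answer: -4/5 ≈ -0.80000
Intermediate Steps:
l(Z, u) = -3 (l(Z, u) = (1/2)*(-6) = -3)
I(R, U) = 3 + 6*R (I(R, U) = 3 - (-3)*(R + R) = 3 - (-3)*2*R = 3 - (-6)*R = 3 + 6*R)
Q(t, V) = (-3 + V)/(-35 + t) (Q(t, V) = (V - 3)/(t - 35) = (-3 + V)/(-35 + t))
Q(m(4), I(sqrt(3 - 2), 0))*2 = ((-3 + (3 + 6*sqrt(3 - 2)))/(-35 + 5*4))*2 = ((-3 + (3 + 6*sqrt(1)))/(-35 + 20))*2 = ((-3 + (3 + 6*1))/(-15))*2 = -(-3 + (3 + 6))/15*2 = -(-3 + 9)/15*2 = -1/15*6*2 = -2/5*2 = -4/5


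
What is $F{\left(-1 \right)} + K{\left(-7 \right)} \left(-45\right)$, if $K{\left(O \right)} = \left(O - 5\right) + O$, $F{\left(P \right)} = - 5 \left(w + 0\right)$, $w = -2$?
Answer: $865$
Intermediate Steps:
$F{\left(P \right)} = 10$ ($F{\left(P \right)} = - 5 \left(-2 + 0\right) = \left(-5\right) \left(-2\right) = 10$)
$K{\left(O \right)} = -5 + 2 O$ ($K{\left(O \right)} = \left(-5 + O\right) + O = -5 + 2 O$)
$F{\left(-1 \right)} + K{\left(-7 \right)} \left(-45\right) = 10 + \left(-5 + 2 \left(-7\right)\right) \left(-45\right) = 10 + \left(-5 - 14\right) \left(-45\right) = 10 - -855 = 10 + 855 = 865$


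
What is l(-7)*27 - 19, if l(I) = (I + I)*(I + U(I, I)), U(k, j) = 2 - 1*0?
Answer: 1871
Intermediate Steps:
U(k, j) = 2 (U(k, j) = 2 + 0 = 2)
l(I) = 2*I*(2 + I) (l(I) = (I + I)*(I + 2) = (2*I)*(2 + I) = 2*I*(2 + I))
l(-7)*27 - 19 = (2*(-7)*(2 - 7))*27 - 19 = (2*(-7)*(-5))*27 - 19 = 70*27 - 19 = 1890 - 19 = 1871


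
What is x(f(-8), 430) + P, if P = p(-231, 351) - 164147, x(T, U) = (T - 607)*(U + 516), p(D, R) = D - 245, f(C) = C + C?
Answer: -753981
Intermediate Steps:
f(C) = 2*C
p(D, R) = -245 + D
x(T, U) = (-607 + T)*(516 + U)
P = -164623 (P = (-245 - 231) - 164147 = -476 - 164147 = -164623)
x(f(-8), 430) + P = (-313212 - 607*430 + 516*(2*(-8)) + (2*(-8))*430) - 164623 = (-313212 - 261010 + 516*(-16) - 16*430) - 164623 = (-313212 - 261010 - 8256 - 6880) - 164623 = -589358 - 164623 = -753981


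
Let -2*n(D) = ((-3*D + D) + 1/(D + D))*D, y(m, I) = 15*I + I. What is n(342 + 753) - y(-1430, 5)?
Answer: 4795779/4 ≈ 1.1989e+6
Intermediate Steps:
y(m, I) = 16*I
n(D) = -D*(1/(2*D) - 2*D)/2 (n(D) = -((-3*D + D) + 1/(D + D))*D/2 = -(-2*D + 1/(2*D))*D/2 = -(1/(2*D) - 2*D)*D/2 = -D*(1/(2*D) - 2*D)/2)
n(342 + 753) - y(-1430, 5) = (-¼ + (342 + 753)²) - 16*5 = (-¼ + 1095²) - 1*80 = (-¼ + 1199025) - 80 = 4796099/4 - 80 = 4795779/4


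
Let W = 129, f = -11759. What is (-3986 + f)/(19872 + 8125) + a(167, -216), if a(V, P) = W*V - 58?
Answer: 601499800/27997 ≈ 21484.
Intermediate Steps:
a(V, P) = -58 + 129*V (a(V, P) = 129*V - 58 = -58 + 129*V)
(-3986 + f)/(19872 + 8125) + a(167, -216) = (-3986 - 11759)/(19872 + 8125) + (-58 + 129*167) = -15745/27997 + (-58 + 21543) = -15745*1/27997 + 21485 = -15745/27997 + 21485 = 601499800/27997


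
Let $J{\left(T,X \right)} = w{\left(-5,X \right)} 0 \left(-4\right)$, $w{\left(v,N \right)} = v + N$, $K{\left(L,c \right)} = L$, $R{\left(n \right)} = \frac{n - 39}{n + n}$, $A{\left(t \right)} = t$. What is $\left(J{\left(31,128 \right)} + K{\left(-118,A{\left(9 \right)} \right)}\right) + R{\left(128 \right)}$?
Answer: $- \frac{30119}{256} \approx -117.65$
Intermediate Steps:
$R{\left(n \right)} = \frac{-39 + n}{2 n}$
$w{\left(v,N \right)} = N + v$
$J{\left(T,X \right)} = 0$ ($J{\left(T,X \right)} = \left(X - 5\right) 0 \left(-4\right) = \left(-5 + X\right) 0 \left(-4\right) = 0 \left(-4\right) = 0$)
$\left(J{\left(31,128 \right)} + K{\left(-118,A{\left(9 \right)} \right)}\right) + R{\left(128 \right)} = \left(0 - 118\right) + \frac{-39 + 128}{2 \cdot 128} = -118 + \frac{1}{2} \cdot \frac{1}{128} \cdot 89 = -118 + \frac{89}{256} = - \frac{30119}{256}$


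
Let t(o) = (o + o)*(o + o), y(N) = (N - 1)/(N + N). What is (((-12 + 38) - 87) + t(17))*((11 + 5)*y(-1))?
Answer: 17520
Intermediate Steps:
y(N) = (-1 + N)/(2*N) (y(N) = (-1 + N)/((2*N)) = (-1 + N)*(1/(2*N)) = (-1 + N)/(2*N))
t(o) = 4*o² (t(o) = (2*o)*(2*o) = 4*o²)
(((-12 + 38) - 87) + t(17))*((11 + 5)*y(-1)) = (((-12 + 38) - 87) + 4*17²)*((11 + 5)*((½)*(-1 - 1)/(-1))) = ((26 - 87) + 4*289)*(16*((½)*(-1)*(-2))) = (-61 + 1156)*(16*1) = 1095*16 = 17520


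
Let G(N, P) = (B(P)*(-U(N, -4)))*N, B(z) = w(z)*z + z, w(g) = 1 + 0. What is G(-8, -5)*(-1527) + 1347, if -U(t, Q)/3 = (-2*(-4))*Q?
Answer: 11728707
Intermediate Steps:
w(g) = 1
U(t, Q) = -24*Q (U(t, Q) = -3*(-2*(-4))*Q = -24*Q)
B(z) = 2*z (B(z) = 1*z + z = z + z = 2*z)
G(N, P) = -192*N*P (G(N, P) = ((2*P)*(-(-24)*(-4)))*N = ((2*P)*(-1*96))*N = ((2*P)*(-96))*N = (-192*P)*N = -192*N*P)
G(-8, -5)*(-1527) + 1347 = -192*(-8)*(-5)*(-1527) + 1347 = -7680*(-1527) + 1347 = 11727360 + 1347 = 11728707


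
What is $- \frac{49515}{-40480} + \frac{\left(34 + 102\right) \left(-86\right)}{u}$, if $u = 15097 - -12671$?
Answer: $\frac{22536961}{28101216} \approx 0.80199$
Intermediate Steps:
$u = 27768$ ($u = 15097 + 12671 = 27768$)
$- \frac{49515}{-40480} + \frac{\left(34 + 102\right) \left(-86\right)}{u} = - \frac{49515}{-40480} + \frac{\left(34 + 102\right) \left(-86\right)}{27768} = \left(-49515\right) \left(- \frac{1}{40480}\right) + 136 \left(-86\right) \frac{1}{27768} = \frac{9903}{8096} - \frac{1462}{3471} = \frac{22536961}{28101216}$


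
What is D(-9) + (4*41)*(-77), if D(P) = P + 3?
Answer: -12634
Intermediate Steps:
D(P) = 3 + P
D(-9) + (4*41)*(-77) = (3 - 9) + (4*41)*(-77) = -6 + 164*(-77) = -6 - 12628 = -12634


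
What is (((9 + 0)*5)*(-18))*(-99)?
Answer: 80190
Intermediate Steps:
(((9 + 0)*5)*(-18))*(-99) = ((9*5)*(-18))*(-99) = (45*(-18))*(-99) = -810*(-99) = 80190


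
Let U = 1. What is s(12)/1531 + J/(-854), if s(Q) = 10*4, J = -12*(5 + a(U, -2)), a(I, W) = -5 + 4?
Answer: 53824/653737 ≈ 0.082333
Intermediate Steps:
a(I, W) = -1
J = -48 (J = -12*(5 - 1) = -12*4 = -48)
s(Q) = 40
s(12)/1531 + J/(-854) = 40/1531 - 48/(-854) = 40*(1/1531) - 48*(-1/854) = 40/1531 + 24/427 = 53824/653737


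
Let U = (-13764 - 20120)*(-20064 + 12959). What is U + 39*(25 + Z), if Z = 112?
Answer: 240751163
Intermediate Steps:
U = 240745820 (U = -33884*(-7105) = 240745820)
U + 39*(25 + Z) = 240745820 + 39*(25 + 112) = 240745820 + 39*137 = 240745820 + 5343 = 240751163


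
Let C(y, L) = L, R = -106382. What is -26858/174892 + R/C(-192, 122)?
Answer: -4652159355/5334206 ≈ -872.14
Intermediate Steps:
-26858/174892 + R/C(-192, 122) = -26858/174892 - 106382/122 = -26858*1/174892 - 106382*1/122 = -13429/87446 - 53191/61 = -4652159355/5334206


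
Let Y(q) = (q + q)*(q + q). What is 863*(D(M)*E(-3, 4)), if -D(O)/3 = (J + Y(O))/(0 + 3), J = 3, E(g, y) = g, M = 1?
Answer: 18123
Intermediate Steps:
Y(q) = 4*q² (Y(q) = (2*q)*(2*q) = 4*q²)
D(O) = -3 - 4*O² (D(O) = -3*(3 + 4*O²)/(0 + 3) = -3*(3 + 4*O²)/3 = -3*(1 + 4*O²/3) = -3 - 4*O²)
863*(D(M)*E(-3, 4)) = 863*((-3 - 4*1²)*(-3)) = 863*((-3 - 4*1)*(-3)) = 863*((-3 - 4)*(-3)) = 863*(-7*(-3)) = 863*21 = 18123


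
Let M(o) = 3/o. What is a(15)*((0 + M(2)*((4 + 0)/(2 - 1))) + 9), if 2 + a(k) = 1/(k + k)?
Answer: -59/2 ≈ -29.500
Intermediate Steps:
a(k) = -2 + 1/(2*k) (a(k) = -2 + 1/(k + k) = -2 + 1/(2*k))
a(15)*((0 + M(2)*((4 + 0)/(2 - 1))) + 9) = (-2 + (½)/15)*((0 + (3/2)*((4 + 0)/(2 - 1))) + 9) = (-2 + (½)*(1/15))*((0 + (3*(½))*(4/1)) + 9) = (-2 + 1/30)*((0 + 3*(4*1)/2) + 9) = -59*((0 + (3/2)*4) + 9)/30 = -59*((0 + 6) + 9)/30 = -59*(6 + 9)/30 = -59/30*15 = -59/2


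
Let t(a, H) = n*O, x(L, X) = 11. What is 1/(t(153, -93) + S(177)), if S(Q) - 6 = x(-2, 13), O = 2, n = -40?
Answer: -1/63 ≈ -0.015873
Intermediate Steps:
t(a, H) = -80 (t(a, H) = -40*2 = -80)
S(Q) = 17 (S(Q) = 6 + 11 = 17)
1/(t(153, -93) + S(177)) = 1/(-80 + 17) = 1/(-63) = -1/63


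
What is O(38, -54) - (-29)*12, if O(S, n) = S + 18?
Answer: 404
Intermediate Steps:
O(S, n) = 18 + S
O(38, -54) - (-29)*12 = (18 + 38) - (-29)*12 = 56 - 1*(-348) = 56 + 348 = 404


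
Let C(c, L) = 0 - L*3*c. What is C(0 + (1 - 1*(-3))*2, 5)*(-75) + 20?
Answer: 9020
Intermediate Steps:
C(c, L) = -3*L*c (C(c, L) = 0 - 3*L*c = -3*L*c)
C(0 + (1 - 1*(-3))*2, 5)*(-75) + 20 = -3*5*(0 + (1 - 1*(-3))*2)*(-75) + 20 = -3*5*(0 + (1 + 3)*2)*(-75) + 20 = -3*5*(0 + 4*2)*(-75) + 20 = -3*5*(0 + 8)*(-75) + 20 = -3*5*8*(-75) + 20 = -120*(-75) + 20 = 9000 + 20 = 9020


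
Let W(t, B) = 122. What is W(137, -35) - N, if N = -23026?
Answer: 23148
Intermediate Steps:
W(137, -35) - N = 122 - 1*(-23026) = 122 + 23026 = 23148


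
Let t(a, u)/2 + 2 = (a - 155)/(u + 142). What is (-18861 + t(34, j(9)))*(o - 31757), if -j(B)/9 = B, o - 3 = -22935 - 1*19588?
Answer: 85493346939/61 ≈ 1.4015e+9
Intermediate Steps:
o = -42520 (o = 3 + (-22935 - 1*19588) = 3 + (-22935 - 19588) = 3 - 42523 = -42520)
j(B) = -9*B
t(a, u) = -4 + 2*(-155 + a)/(142 + u) (t(a, u) = -4 + 2*((a - 155)/(u + 142)) = -4 + 2*((-155 + a)/(142 + u)) = -4 + 2*(-155 + a)/(142 + u))
(-18861 + t(34, j(9)))*(o - 31757) = (-18861 + 2*(-439 + 34 - (-18)*9)/(142 - 9*9))*(-42520 - 31757) = (-18861 + 2*(-439 + 34 - 2*(-81))/(142 - 81))*(-74277) = (-18861 + 2*(-439 + 34 + 162)/61)*(-74277) = (-18861 + 2*(1/61)*(-243))*(-74277) = (-18861 - 486/61)*(-74277) = -1151007/61*(-74277) = 85493346939/61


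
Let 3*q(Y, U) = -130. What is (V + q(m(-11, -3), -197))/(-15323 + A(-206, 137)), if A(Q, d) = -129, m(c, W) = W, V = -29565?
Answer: 88825/46356 ≈ 1.9161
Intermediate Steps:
q(Y, U) = -130/3 (q(Y, U) = (⅓)*(-130) = -130/3)
(V + q(m(-11, -3), -197))/(-15323 + A(-206, 137)) = (-29565 - 130/3)/(-15323 - 129) = -88825/3/(-15452) = -88825/3*(-1/15452) = 88825/46356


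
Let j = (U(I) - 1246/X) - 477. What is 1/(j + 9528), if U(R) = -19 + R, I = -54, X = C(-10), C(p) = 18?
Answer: 9/80179 ≈ 0.00011225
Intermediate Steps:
X = 18
j = -5573/9 (j = ((-19 - 54) - 1246/18) - 477 = (-73 - 1246*1/18) - 477 = (-73 - 623/9) - 477 = -1280/9 - 477 = -5573/9 ≈ -619.22)
1/(j + 9528) = 1/(-5573/9 + 9528) = 1/(80179/9) = 9/80179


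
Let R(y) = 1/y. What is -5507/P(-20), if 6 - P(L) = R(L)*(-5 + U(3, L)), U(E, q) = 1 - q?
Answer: -27535/34 ≈ -809.85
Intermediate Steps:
R(y) = 1/y
P(L) = 6 - (-4 - L)/L (P(L) = 6 - (-5 + (1 - L))/L = 6 - (-4 - L)/L)
-5507/P(-20) = -5507/(7 + 4/(-20)) = -5507/(7 + 4*(-1/20)) = -5507/(7 - ⅕) = -5507/34/5 = -5507*5/34 = -27535/34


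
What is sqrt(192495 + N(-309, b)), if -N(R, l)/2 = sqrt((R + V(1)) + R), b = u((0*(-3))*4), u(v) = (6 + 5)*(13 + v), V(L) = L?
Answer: sqrt(192495 - 2*I*sqrt(617)) ≈ 438.74 - 0.057*I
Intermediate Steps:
u(v) = 143 + 11*v (u(v) = 11*(13 + v) = 143 + 11*v)
b = 143 (b = 143 + 11*((0*(-3))*4) = 143 + 11*(0*4) = 143 + 11*0 = 143 + 0 = 143)
N(R, l) = -2*sqrt(1 + 2*R) (N(R, l) = -2*sqrt((R + 1) + R) = -2*sqrt((1 + R) + R) = -2*sqrt(1 + 2*R))
sqrt(192495 + N(-309, b)) = sqrt(192495 - 2*sqrt(1 + 2*(-309))) = sqrt(192495 - 2*sqrt(1 - 618)) = sqrt(192495 - 2*I*sqrt(617))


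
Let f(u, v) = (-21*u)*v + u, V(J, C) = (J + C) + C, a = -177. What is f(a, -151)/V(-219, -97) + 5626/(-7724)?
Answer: 36731101/27034 ≈ 1358.7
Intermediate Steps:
V(J, C) = J + 2*C (V(J, C) = (C + J) + C = J + 2*C)
f(u, v) = u - 21*u*v (f(u, v) = -21*u*v + u = u - 21*u*v)
f(a, -151)/V(-219, -97) + 5626/(-7724) = (-177*(1 - 21*(-151)))/(-219 + 2*(-97)) + 5626/(-7724) = (-177*(1 + 3171))/(-219 - 194) + 5626*(-1/7724) = -177*3172/(-413) - 2813/3862 = -561444*(-1/413) - 2813/3862 = 9516/7 - 2813/3862 = 36731101/27034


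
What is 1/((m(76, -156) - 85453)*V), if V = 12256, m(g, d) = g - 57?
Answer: -1/1047079104 ≈ -9.5504e-10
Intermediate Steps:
m(g, d) = -57 + g
1/((m(76, -156) - 85453)*V) = 1/(((-57 + 76) - 85453)*12256) = (1/12256)/(19 - 85453) = (1/12256)/(-85434) = -1/85434*1/12256 = -1/1047079104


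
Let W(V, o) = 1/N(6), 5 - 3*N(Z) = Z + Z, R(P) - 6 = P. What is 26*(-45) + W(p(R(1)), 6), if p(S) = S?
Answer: -8193/7 ≈ -1170.4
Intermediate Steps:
R(P) = 6 + P
N(Z) = 5/3 - 2*Z/3 (N(Z) = 5/3 - (Z + Z)/3 = 5/3 - 2*Z/3)
W(V, o) = -3/7 (W(V, o) = 1/(5/3 - ⅔*6) = 1/(5/3 - 4) = 1/(-7/3) = -3/7)
26*(-45) + W(p(R(1)), 6) = 26*(-45) - 3/7 = -1170 - 3/7 = -8193/7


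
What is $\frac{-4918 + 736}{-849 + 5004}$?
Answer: $- \frac{1394}{1385} \approx -1.0065$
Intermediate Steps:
$\frac{-4918 + 736}{-849 + 5004} = - \frac{4182}{4155} = \left(-4182\right) \frac{1}{4155} = - \frac{1394}{1385}$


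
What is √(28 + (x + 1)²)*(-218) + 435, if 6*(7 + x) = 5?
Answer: 435 - 109*√1969/3 ≈ -1177.2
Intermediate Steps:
x = -37/6 (x = -7 + (⅙)*5 = -7 + ⅚ = -37/6 ≈ -6.1667)
√(28 + (x + 1)²)*(-218) + 435 = √(28 + (-37/6 + 1)²)*(-218) + 435 = √(28 + (-31/6)²)*(-218) + 435 = √(28 + 961/36)*(-218) + 435 = √(1969/36)*(-218) + 435 = (√1969/6)*(-218) + 435 = -109*√1969/3 + 435 = 435 - 109*√1969/3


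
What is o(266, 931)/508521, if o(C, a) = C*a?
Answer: 247646/508521 ≈ 0.48699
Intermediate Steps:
o(266, 931)/508521 = (266*931)/508521 = 247646*(1/508521) = 247646/508521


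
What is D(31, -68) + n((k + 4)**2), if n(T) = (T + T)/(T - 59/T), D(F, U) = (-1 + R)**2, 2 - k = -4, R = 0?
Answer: 29941/9941 ≈ 3.0119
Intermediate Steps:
k = 6 (k = 2 - 1*(-4) = 2 + 4 = 6)
D(F, U) = 1 (D(F, U) = (-1 + 0)**2 = (-1)**2 = 1)
n(T) = 2*T/(T - 59/T) (n(T) = (2*T)/(T - 59/T) = 2*T/(T - 59/T))
D(31, -68) + n((k + 4)**2) = 1 + 2*((6 + 4)**2)**2/(-59 + ((6 + 4)**2)**2) = 1 + 2*(10**2)**2/(-59 + (10**2)**2) = 1 + 2*100**2/(-59 + 100**2) = 1 + 2*10000/(-59 + 10000) = 1 + 2*10000/9941 = 1 + 2*10000*(1/9941) = 1 + 20000/9941 = 29941/9941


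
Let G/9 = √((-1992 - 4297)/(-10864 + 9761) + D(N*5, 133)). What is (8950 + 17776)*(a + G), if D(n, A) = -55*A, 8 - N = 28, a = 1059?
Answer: 28302834 + 481068*I*√2223139517/1103 ≈ 2.8303e+7 + 2.0564e+7*I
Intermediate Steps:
N = -20 (N = 8 - 1*28 = 8 - 28 = -20)
G = 18*I*√2223139517/1103 (G = 9*√((-1992 - 4297)/(-10864 + 9761) - 55*133) = 9*√(-6289/(-1103) - 7315) = 9*√(-6289*(-1/1103) - 7315) = 9*√(6289/1103 - 7315) = 9*√(-8062156/1103) = 9*(2*I*√2223139517/1103) = 18*I*√2223139517/1103 ≈ 769.45*I)
(8950 + 17776)*(a + G) = (8950 + 17776)*(1059 + 18*I*√2223139517/1103) = 26726*(1059 + 18*I*√2223139517/1103) = 28302834 + 481068*I*√2223139517/1103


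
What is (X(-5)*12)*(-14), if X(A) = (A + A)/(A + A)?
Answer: -168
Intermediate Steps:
X(A) = 1 (X(A) = (2*A)/((2*A)) = (2*A)*(1/(2*A)) = 1)
(X(-5)*12)*(-14) = (1*12)*(-14) = 12*(-14) = -168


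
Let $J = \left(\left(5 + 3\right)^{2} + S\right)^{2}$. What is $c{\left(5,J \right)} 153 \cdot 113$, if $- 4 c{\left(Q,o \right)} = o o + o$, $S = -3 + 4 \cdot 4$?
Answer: $- \frac{303931716165}{2} \approx -1.5197 \cdot 10^{11}$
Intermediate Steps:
$S = 13$ ($S = -3 + 16 = 13$)
$J = 5929$ ($J = \left(\left(5 + 3\right)^{2} + 13\right)^{2} = \left(8^{2} + 13\right)^{2} = \left(64 + 13\right)^{2} = 77^{2} = 5929$)
$c{\left(Q,o \right)} = - \frac{o}{4} - \frac{o^{2}}{4}$ ($c{\left(Q,o \right)} = - \frac{o o + o}{4} = - \frac{o^{2} + o}{4} = - \frac{o + o^{2}}{4} = - \frac{o}{4} - \frac{o^{2}}{4}$)
$c{\left(5,J \right)} 153 \cdot 113 = \left(- \frac{1}{4}\right) 5929 \left(1 + 5929\right) 153 \cdot 113 = \left(- \frac{1}{4}\right) 5929 \cdot 5930 \cdot 153 \cdot 113 = \left(- \frac{17579485}{2}\right) 153 \cdot 113 = \left(- \frac{2689661205}{2}\right) 113 = - \frac{303931716165}{2}$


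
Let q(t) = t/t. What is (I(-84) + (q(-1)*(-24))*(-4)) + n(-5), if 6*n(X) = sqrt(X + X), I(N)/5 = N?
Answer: -324 + I*sqrt(10)/6 ≈ -324.0 + 0.52705*I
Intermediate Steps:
I(N) = 5*N
q(t) = 1
n(X) = sqrt(2)*sqrt(X)/6 (n(X) = sqrt(X + X)/6 = sqrt(2*X)/6 = (sqrt(2)*sqrt(X))/6 = sqrt(2)*sqrt(X)/6)
(I(-84) + (q(-1)*(-24))*(-4)) + n(-5) = (5*(-84) + (1*(-24))*(-4)) + sqrt(2)*sqrt(-5)/6 = (-420 - 24*(-4)) + sqrt(2)*(I*sqrt(5))/6 = (-420 + 96) + I*sqrt(10)/6 = -324 + I*sqrt(10)/6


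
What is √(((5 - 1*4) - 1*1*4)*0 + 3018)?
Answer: √3018 ≈ 54.936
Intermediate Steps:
√(((5 - 1*4) - 1*1*4)*0 + 3018) = √(((5 - 4) - 1*4)*0 + 3018) = √((1 - 4)*0 + 3018) = √(-3*0 + 3018) = √(0 + 3018) = √3018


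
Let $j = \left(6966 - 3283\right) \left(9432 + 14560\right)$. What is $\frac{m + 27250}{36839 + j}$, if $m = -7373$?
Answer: $\frac{19877}{88399375} \approx 0.00022485$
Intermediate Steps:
$j = 88362536$ ($j = 3683 \cdot 23992 = 88362536$)
$\frac{m + 27250}{36839 + j} = \frac{-7373 + 27250}{36839 + 88362536} = \frac{19877}{88399375}$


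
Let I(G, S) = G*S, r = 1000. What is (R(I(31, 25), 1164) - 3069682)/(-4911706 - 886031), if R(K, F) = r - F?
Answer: 113698/214731 ≈ 0.52949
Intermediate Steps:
R(K, F) = 1000 - F
(R(I(31, 25), 1164) - 3069682)/(-4911706 - 886031) = ((1000 - 1*1164) - 3069682)/(-4911706 - 886031) = ((1000 - 1164) - 3069682)/(-5797737) = (-164 - 3069682)*(-1/5797737) = -3069846*(-1/5797737) = 113698/214731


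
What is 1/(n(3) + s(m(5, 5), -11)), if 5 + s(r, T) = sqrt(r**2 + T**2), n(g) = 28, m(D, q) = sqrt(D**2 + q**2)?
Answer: 23/358 - 3*sqrt(19)/358 ≈ 0.027719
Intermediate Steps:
s(r, T) = -5 + sqrt(T**2 + r**2) (s(r, T) = -5 + sqrt(r**2 + T**2) = -5 + sqrt(T**2 + r**2))
1/(n(3) + s(m(5, 5), -11)) = 1/(28 + (-5 + sqrt((-11)**2 + (sqrt(5**2 + 5**2))**2))) = 1/(28 + (-5 + sqrt(121 + (sqrt(25 + 25))**2))) = 1/(28 + (-5 + sqrt(121 + (sqrt(50))**2))) = 1/(28 + (-5 + sqrt(121 + (5*sqrt(2))**2))) = 1/(28 + (-5 + sqrt(121 + 50))) = 1/(28 + (-5 + sqrt(171))) = 1/(28 + (-5 + 3*sqrt(19))) = 1/(23 + 3*sqrt(19))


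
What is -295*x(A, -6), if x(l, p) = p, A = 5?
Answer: 1770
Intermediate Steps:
-295*x(A, -6) = -295*(-6) = 1770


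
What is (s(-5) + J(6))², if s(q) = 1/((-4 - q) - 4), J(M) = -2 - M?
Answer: 625/9 ≈ 69.444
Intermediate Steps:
s(q) = 1/(-8 - q)
(s(-5) + J(6))² = (-1/(8 - 5) + (-2 - 1*6))² = (-1/3 + (-2 - 6))² = (-1*⅓ - 8)² = (-⅓ - 8)² = (-25/3)² = 625/9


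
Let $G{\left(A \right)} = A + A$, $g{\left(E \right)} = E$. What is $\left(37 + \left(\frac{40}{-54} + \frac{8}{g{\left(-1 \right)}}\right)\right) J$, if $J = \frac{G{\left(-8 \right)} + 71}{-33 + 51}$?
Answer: $\frac{41965}{486} \approx 86.348$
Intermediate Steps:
$G{\left(A \right)} = 2 A$
$J = \frac{55}{18}$ ($J = \frac{2 \left(-8\right) + 71}{-33 + 51} = \frac{-16 + 71}{18} = 55 \cdot \frac{1}{18} = \frac{55}{18} \approx 3.0556$)
$\left(37 + \left(\frac{40}{-54} + \frac{8}{g{\left(-1 \right)}}\right)\right) J = \left(37 + \left(\frac{40}{-54} + \frac{8}{-1}\right)\right) \frac{55}{18} = \left(37 + \left(40 \left(- \frac{1}{54}\right) + 8 \left(-1\right)\right)\right) \frac{55}{18} = \left(37 - \frac{236}{27}\right) \frac{55}{18} = \frac{763}{27} \cdot \frac{55}{18} = \frac{41965}{486}$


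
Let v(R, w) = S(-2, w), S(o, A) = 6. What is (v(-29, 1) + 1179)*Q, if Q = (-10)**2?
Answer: 118500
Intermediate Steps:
Q = 100
v(R, w) = 6
(v(-29, 1) + 1179)*Q = (6 + 1179)*100 = 1185*100 = 118500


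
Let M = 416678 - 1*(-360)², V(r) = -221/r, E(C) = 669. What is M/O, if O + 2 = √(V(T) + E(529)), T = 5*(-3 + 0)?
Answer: 2153085/2549 + 287078*√9615/2549 ≈ 11888.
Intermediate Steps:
T = -15 (T = 5*(-3) = -15)
M = 287078 (M = 416678 - 1*129600 = 416678 - 129600 = 287078)
O = -2 + 4*√9615/15 (O = -2 + √(-221/(-15) + 669) = -2 + √(-221*(-1/15) + 669) = -2 + √(221/15 + 669) = -2 + √(10256/15) = -2 + 4*√9615/15 ≈ 24.148)
M/O = 287078/(-2 + 4*√9615/15)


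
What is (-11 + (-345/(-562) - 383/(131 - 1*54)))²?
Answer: 441819443025/1872639076 ≈ 235.93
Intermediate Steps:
(-11 + (-345/(-562) - 383/(131 - 1*54)))² = (-11 + (-345*(-1/562) - 383/(131 - 54)))² = (-11 + (345/562 - 383/77))² = (-11 - 188681/43274)² = (-664695/43274)² = 441819443025/1872639076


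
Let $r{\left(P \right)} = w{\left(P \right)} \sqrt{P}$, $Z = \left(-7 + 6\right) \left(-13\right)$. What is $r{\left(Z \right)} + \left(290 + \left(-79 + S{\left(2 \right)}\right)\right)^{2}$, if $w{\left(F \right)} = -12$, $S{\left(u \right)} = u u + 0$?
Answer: $46225 - 12 \sqrt{13} \approx 46182.0$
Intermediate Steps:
$S{\left(u \right)} = u^{2}$ ($S{\left(u \right)} = u^{2} + 0 = u^{2}$)
$Z = 13$ ($Z = \left(-1\right) \left(-13\right) = 13$)
$r{\left(P \right)} = - 12 \sqrt{P}$
$r{\left(Z \right)} + \left(290 + \left(-79 + S{\left(2 \right)}\right)\right)^{2} = - 12 \sqrt{13} + \left(290 - \left(79 - 2^{2}\right)\right)^{2} = - 12 \sqrt{13} + \left(290 + \left(-79 + 4\right)\right)^{2} = - 12 \sqrt{13} + \left(290 - 75\right)^{2} = - 12 \sqrt{13} + 215^{2} = - 12 \sqrt{13} + 46225 = 46225 - 12 \sqrt{13}$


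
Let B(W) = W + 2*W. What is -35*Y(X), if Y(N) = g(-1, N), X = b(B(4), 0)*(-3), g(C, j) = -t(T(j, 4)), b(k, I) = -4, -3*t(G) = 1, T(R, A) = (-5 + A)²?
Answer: -35/3 ≈ -11.667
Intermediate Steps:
t(G) = -⅓ (t(G) = -⅓*1 = -⅓)
B(W) = 3*W
g(C, j) = ⅓ (g(C, j) = -1*(-⅓) = ⅓)
X = 12 (X = -4*(-3) = 12)
Y(N) = ⅓
-35*Y(X) = -35*⅓ = -35/3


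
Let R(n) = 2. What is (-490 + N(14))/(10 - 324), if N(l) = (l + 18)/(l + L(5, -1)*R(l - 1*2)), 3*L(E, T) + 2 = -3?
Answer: 487/314 ≈ 1.5510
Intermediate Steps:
L(E, T) = -5/3 (L(E, T) = -2/3 + (1/3)*(-3) = -2/3 - 1 = -5/3)
N(l) = (18 + l)/(-10/3 + l) (N(l) = (l + 18)/(l - 5/3*2) = (18 + l)/(l - 10/3) = (18 + l)/(-10/3 + l))
(-490 + N(14))/(10 - 324) = (-490 + 3*(18 + 14)/(-10 + 3*14))/(10 - 324) = (-490 + 3*32/(-10 + 42))/(-314) = (-490 + 3*32/32)*(-1/314) = (-490 + 3*(1/32)*32)*(-1/314) = (-490 + 3)*(-1/314) = -487*(-1/314) = 487/314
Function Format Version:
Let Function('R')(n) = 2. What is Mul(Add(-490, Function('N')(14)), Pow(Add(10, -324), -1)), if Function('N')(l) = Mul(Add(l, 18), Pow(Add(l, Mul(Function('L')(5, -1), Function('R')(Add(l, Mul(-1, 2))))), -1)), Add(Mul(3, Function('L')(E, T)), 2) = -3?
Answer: Rational(487, 314) ≈ 1.5510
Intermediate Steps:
Function('L')(E, T) = Rational(-5, 3) (Function('L')(E, T) = Add(Rational(-2, 3), Mul(Rational(1, 3), -3)) = Add(Rational(-2, 3), -1) = Rational(-5, 3))
Function('N')(l) = Mul(Pow(Add(Rational(-10, 3), l), -1), Add(18, l)) (Function('N')(l) = Mul(Add(l, 18), Pow(Add(l, Mul(Rational(-5, 3), 2)), -1)) = Mul(Add(18, l), Pow(Add(l, Rational(-10, 3)), -1)) = Mul(Add(18, l), Pow(Add(Rational(-10, 3), l), -1)) = Mul(Pow(Add(Rational(-10, 3), l), -1), Add(18, l)))
Mul(Add(-490, Function('N')(14)), Pow(Add(10, -324), -1)) = Mul(Add(-490, Mul(3, Pow(Add(-10, Mul(3, 14)), -1), Add(18, 14))), Pow(Add(10, -324), -1)) = Mul(Add(-490, Mul(3, Pow(Add(-10, 42), -1), 32)), Pow(-314, -1)) = Mul(Add(-490, Mul(3, Pow(32, -1), 32)), Rational(-1, 314)) = Mul(Add(-490, Mul(3, Rational(1, 32), 32)), Rational(-1, 314)) = Mul(Add(-490, 3), Rational(-1, 314)) = Mul(-487, Rational(-1, 314)) = Rational(487, 314)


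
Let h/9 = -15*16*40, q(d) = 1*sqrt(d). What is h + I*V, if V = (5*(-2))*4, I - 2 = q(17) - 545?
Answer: -64680 - 40*sqrt(17) ≈ -64845.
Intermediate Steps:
q(d) = sqrt(d)
I = -543 + sqrt(17) (I = 2 + (sqrt(17) - 545) = 2 + (-545 + sqrt(17)) = -543 + sqrt(17) ≈ -538.88)
V = -40 (V = -10*4 = -40)
h = -86400 (h = 9*(-15*16*40) = 9*(-240*40) = 9*(-9600) = -86400)
h + I*V = -86400 + (-543 + sqrt(17))*(-40) = -86400 + (21720 - 40*sqrt(17)) = -64680 - 40*sqrt(17)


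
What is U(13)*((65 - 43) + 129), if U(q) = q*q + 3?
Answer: 25972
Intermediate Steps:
U(q) = 3 + q² (U(q) = q² + 3 = 3 + q²)
U(13)*((65 - 43) + 129) = (3 + 13²)*((65 - 43) + 129) = (3 + 169)*(22 + 129) = 172*151 = 25972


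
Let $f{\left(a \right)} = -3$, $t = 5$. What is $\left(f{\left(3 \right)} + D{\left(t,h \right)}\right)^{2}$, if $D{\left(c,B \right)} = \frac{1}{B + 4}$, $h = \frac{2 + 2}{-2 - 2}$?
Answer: $\frac{64}{9} \approx 7.1111$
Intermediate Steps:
$h = -1$ ($h = \frac{4}{-4} = 4 \left(- \frac{1}{4}\right) = -1$)
$D{\left(c,B \right)} = \frac{1}{4 + B}$
$\left(f{\left(3 \right)} + D{\left(t,h \right)}\right)^{2} = \left(-3 + \frac{1}{4 - 1}\right)^{2} = \left(-3 + \frac{1}{3}\right)^{2} = \left(- \frac{8}{3}\right)^{2} = \frac{64}{9}$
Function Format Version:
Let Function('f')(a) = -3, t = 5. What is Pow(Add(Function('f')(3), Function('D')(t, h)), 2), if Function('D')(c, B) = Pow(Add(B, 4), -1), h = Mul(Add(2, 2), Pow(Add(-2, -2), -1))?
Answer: Rational(64, 9) ≈ 7.1111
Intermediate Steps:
h = -1 (h = Mul(4, Pow(-4, -1)) = Mul(4, Rational(-1, 4)) = -1)
Function('D')(c, B) = Pow(Add(4, B), -1)
Pow(Add(Function('f')(3), Function('D')(t, h)), 2) = Pow(Add(-3, Pow(Add(4, -1), -1)), 2) = Pow(Add(-3, Pow(3, -1)), 2) = Pow(Add(-3, Rational(1, 3)), 2) = Pow(Rational(-8, 3), 2) = Rational(64, 9)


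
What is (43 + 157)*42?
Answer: 8400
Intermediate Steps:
(43 + 157)*42 = 200*42 = 8400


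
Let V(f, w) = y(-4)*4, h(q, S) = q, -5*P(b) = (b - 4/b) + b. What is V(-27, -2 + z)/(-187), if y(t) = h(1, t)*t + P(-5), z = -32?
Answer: 216/4675 ≈ 0.046203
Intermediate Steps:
P(b) = -2*b/5 + 4/(5*b) (P(b) = -((b - 4/b) + b)/5 = -(-4/b + 2*b)/5 = -2*b/5 + 4/(5*b))
y(t) = 46/25 + t (y(t) = 1*t + (⅖)*(2 - 1*(-5)²)/(-5) = t + (⅖)*(-⅕)*(2 - 1*25) = t + (⅖)*(-⅕)*(2 - 25) = t + (⅖)*(-⅕)*(-23) = t + 46/25 = 46/25 + t)
V(f, w) = -216/25 (V(f, w) = (46/25 - 4)*4 = -54/25*4 = -216/25)
V(-27, -2 + z)/(-187) = -216/25/(-187) = -216/25*(-1/187) = 216/4675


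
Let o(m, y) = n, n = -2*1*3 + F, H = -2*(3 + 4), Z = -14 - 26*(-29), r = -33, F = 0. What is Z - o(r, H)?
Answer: 746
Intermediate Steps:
Z = 740 (Z = -14 + 754 = 740)
H = -14 (H = -2*7 = -14)
n = -6 (n = -2*1*3 + 0 = -2*3 + 0 = -6 + 0 = -6)
o(m, y) = -6
Z - o(r, H) = 740 - 1*(-6) = 740 + 6 = 746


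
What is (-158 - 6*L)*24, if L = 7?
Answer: -4800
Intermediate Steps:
(-158 - 6*L)*24 = (-158 - 6*7)*24 = (-158 - 42)*24 = -200*24 = -4800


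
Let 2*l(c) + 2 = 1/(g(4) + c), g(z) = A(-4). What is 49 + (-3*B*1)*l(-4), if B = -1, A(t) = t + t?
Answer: 367/8 ≈ 45.875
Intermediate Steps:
A(t) = 2*t
g(z) = -8 (g(z) = 2*(-4) = -8)
l(c) = -1 + 1/(2*(-8 + c))
49 + (-3*B*1)*l(-4) = 49 + (-3*(-1)*1)*((17/2 - 1*(-4))/(-8 - 4)) = 49 + (3*1)*((17/2 + 4)/(-12)) = 49 + 3*(-1/12*25/2) = 49 + 3*(-25/24) = 49 - 25/8 = 367/8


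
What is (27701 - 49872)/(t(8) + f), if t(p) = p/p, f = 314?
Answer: -22171/315 ≈ -70.384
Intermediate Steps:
t(p) = 1
(27701 - 49872)/(t(8) + f) = (27701 - 49872)/(1 + 314) = -22171/315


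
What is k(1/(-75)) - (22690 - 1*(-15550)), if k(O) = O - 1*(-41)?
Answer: -2864926/75 ≈ -38199.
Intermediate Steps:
k(O) = 41 + O (k(O) = O + 41 = 41 + O)
k(1/(-75)) - (22690 - 1*(-15550)) = (41 + 1/(-75)) - (22690 - 1*(-15550)) = (41 - 1/75) - (22690 + 15550) = 3074/75 - 1*38240 = 3074/75 - 38240 = -2864926/75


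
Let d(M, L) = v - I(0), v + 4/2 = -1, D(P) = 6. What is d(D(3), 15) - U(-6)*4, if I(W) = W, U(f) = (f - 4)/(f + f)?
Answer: -19/3 ≈ -6.3333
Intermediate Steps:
U(f) = (-4 + f)/(2*f) (U(f) = (-4 + f)/((2*f)) = (-4 + f)*(1/(2*f)) = (-4 + f)/(2*f))
v = -3 (v = -2 - 1 = -3)
d(M, L) = -3 (d(M, L) = -3 - 1*0 = -3 + 0 = -3)
d(D(3), 15) - U(-6)*4 = -3 - (½)*(-4 - 6)/(-6)*4 = -3 - (½)*(-⅙)*(-10)*4 = -3 - 5*4/6 = -3 - 1*10/3 = -3 - 10/3 = -19/3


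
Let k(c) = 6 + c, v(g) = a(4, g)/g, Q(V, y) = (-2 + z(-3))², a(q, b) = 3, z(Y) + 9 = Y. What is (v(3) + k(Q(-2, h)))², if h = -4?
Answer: 41209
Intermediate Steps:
z(Y) = -9 + Y
Q(V, y) = 196 (Q(V, y) = (-2 + (-9 - 3))² = (-2 - 12)² = (-14)² = 196)
v(g) = 3/g
(v(3) + k(Q(-2, h)))² = (3/3 + (6 + 196))² = (3*(⅓) + 202)² = (1 + 202)² = 203² = 41209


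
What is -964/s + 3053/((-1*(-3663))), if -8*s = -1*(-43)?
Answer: 28380335/157509 ≈ 180.18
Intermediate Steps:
s = -43/8 (s = -(-1)*(-43)/8 = -1/8*43 = -43/8 ≈ -5.3750)
-964/s + 3053/((-1*(-3663))) = -964/(-43/8) + 3053/((-1*(-3663))) = -964*(-8/43) + 3053/3663 = 7712/43 + 3053*(1/3663) = 7712/43 + 3053/3663 = 28380335/157509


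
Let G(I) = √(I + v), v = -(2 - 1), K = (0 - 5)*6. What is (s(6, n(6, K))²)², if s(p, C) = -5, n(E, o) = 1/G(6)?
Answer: 625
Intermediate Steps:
K = -30 (K = -5*6 = -30)
v = -1 (v = -1*1 = -1)
G(I) = √(-1 + I) (G(I) = √(I - 1) = √(-1 + I))
n(E, o) = √5/5 (n(E, o) = 1/(√(-1 + 6)) = 1/(√5) = √5/5)
(s(6, n(6, K))²)² = ((-5)²)² = 25² = 625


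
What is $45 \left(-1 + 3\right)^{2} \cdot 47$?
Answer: $8460$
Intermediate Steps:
$45 \left(-1 + 3\right)^{2} \cdot 47 = 45 \cdot 2^{2} \cdot 47 = 45 \cdot 4 \cdot 47 = 180 \cdot 47 = 8460$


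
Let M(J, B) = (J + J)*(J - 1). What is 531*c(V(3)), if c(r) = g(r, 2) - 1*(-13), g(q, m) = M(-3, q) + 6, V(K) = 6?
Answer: 22833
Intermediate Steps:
M(J, B) = 2*J*(-1 + J) (M(J, B) = (2*J)*(-1 + J) = 2*J*(-1 + J))
g(q, m) = 30 (g(q, m) = 2*(-3)*(-1 - 3) + 6 = 2*(-3)*(-4) + 6 = 24 + 6 = 30)
c(r) = 43 (c(r) = 30 - 1*(-13) = 30 + 13 = 43)
531*c(V(3)) = 531*43 = 22833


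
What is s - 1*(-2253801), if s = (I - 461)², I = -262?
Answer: 2776530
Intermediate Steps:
s = 522729 (s = (-262 - 461)² = (-723)² = 522729)
s - 1*(-2253801) = 522729 - 1*(-2253801) = 522729 + 2253801 = 2776530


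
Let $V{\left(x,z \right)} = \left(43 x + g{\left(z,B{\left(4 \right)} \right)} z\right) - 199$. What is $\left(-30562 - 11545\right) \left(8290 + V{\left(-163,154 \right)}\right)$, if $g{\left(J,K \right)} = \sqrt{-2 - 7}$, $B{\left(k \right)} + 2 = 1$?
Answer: $-45559774 - 19453434 i \approx -4.556 \cdot 10^{7} - 1.9453 \cdot 10^{7} i$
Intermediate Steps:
$B{\left(k \right)} = -1$ ($B{\left(k \right)} = -2 + 1 = -1$)
$g{\left(J,K \right)} = 3 i$ ($g{\left(J,K \right)} = \sqrt{-9} = 3 i$)
$V{\left(x,z \right)} = -199 + 43 x + 3 i z$ ($V{\left(x,z \right)} = \left(43 x + 3 i z\right) - 199 = -199 + 43 x + 3 i z$)
$\left(-30562 - 11545\right) \left(8290 + V{\left(-163,154 \right)}\right) = \left(-30562 - 11545\right) \left(8290 + \left(-199 + 43 \left(-163\right) + 3 i 154\right)\right) = - 42107 \left(8290 - \left(7208 - 462 i\right)\right) = - 42107 \left(1082 + 462 i\right) = -45559774 - 19453434 i$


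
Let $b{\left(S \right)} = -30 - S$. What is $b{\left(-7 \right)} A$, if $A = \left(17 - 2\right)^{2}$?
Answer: $-5175$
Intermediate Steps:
$A = 225$ ($A = 15^{2} = 225$)
$b{\left(-7 \right)} A = \left(-30 - -7\right) 225 = \left(-30 + 7\right) 225 = \left(-23\right) 225 = -5175$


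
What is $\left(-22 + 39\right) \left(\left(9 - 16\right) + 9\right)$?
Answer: $34$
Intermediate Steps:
$\left(-22 + 39\right) \left(\left(9 - 16\right) + 9\right) = 17 \left(-7 + 9\right) = 17 \cdot 2 = 34$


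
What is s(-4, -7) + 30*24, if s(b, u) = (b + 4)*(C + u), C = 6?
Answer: 720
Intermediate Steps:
s(b, u) = (4 + b)*(6 + u) (s(b, u) = (b + 4)*(6 + u) = (4 + b)*(6 + u))
s(-4, -7) + 30*24 = (24 + 4*(-7) + 6*(-4) - 4*(-7)) + 30*24 = (24 - 28 - 24 + 28) + 720 = 0 + 720 = 720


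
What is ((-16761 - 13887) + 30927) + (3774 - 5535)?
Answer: -1482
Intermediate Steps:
((-16761 - 13887) + 30927) + (3774 - 5535) = (-30648 + 30927) - 1761 = 279 - 1761 = -1482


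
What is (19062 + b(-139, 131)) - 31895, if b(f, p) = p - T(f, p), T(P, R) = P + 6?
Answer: -12569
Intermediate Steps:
T(P, R) = 6 + P
b(f, p) = -6 + p - f (b(f, p) = p - (6 + f) = p + (-6 - f) = -6 + p - f)
(19062 + b(-139, 131)) - 31895 = (19062 + (-6 + 131 - 1*(-139))) - 31895 = (19062 + (-6 + 131 + 139)) - 31895 = (19062 + 264) - 31895 = 19326 - 31895 = -12569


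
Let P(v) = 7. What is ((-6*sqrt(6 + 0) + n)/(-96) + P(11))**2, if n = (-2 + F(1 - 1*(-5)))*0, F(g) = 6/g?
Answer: (112 + sqrt(6))**2/256 ≈ 51.167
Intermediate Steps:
n = 0 (n = (-2 + 6/(1 - 1*(-5)))*0 = (-2 + 6/(1 + 5))*0 = (-2 + 6/6)*0 = (-2 + 6*(1/6))*0 = (-2 + 1)*0 = -1*0 = 0)
((-6*sqrt(6 + 0) + n)/(-96) + P(11))**2 = ((-6*sqrt(6 + 0) + 0)/(-96) + 7)**2 = ((-6*sqrt(6) + 0)*(-1/96) + 7)**2 = (-6*sqrt(6)*(-1/96) + 7)**2 = (sqrt(6)/16 + 7)**2 = (7 + sqrt(6)/16)**2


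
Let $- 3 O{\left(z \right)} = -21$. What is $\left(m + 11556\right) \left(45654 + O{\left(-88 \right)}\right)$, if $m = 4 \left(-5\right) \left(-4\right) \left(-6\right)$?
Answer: $505741236$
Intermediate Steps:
$m = -480$ ($m = \left(-20\right) \left(-4\right) \left(-6\right) = 80 \left(-6\right) = -480$)
$O{\left(z \right)} = 7$ ($O{\left(z \right)} = \left(- \frac{1}{3}\right) \left(-21\right) = 7$)
$\left(m + 11556\right) \left(45654 + O{\left(-88 \right)}\right) = \left(-480 + 11556\right) \left(45654 + 7\right) = 11076 \cdot 45661 = 505741236$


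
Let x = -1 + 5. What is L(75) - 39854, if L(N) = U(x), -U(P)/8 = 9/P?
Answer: -39872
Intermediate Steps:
x = 4
U(P) = -72/P
L(N) = -18 (L(N) = -72/4 = -72*¼ = -18)
L(75) - 39854 = -18 - 39854 = -39872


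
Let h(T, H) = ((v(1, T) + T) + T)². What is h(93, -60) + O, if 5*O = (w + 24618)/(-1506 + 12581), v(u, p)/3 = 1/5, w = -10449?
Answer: 1928147304/55375 ≈ 34820.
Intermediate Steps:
v(u, p) = ⅗ (v(u, p) = 3/5 = 3*(⅕) = ⅗)
h(T, H) = (⅗ + 2*T)² (h(T, H) = ((⅗ + T) + T)² = (⅗ + 2*T)²)
O = 14169/55375 (O = ((-10449 + 24618)/(-1506 + 12581))/5 = (14169/11075)/5 = (14169*(1/11075))/5 = (⅕)*(14169/11075) = 14169/55375 ≈ 0.25587)
h(93, -60) + O = (3 + 10*93)²/25 + 14169/55375 = (3 + 930)²/25 + 14169/55375 = (1/25)*933² + 14169/55375 = (1/25)*870489 + 14169/55375 = 870489/25 + 14169/55375 = 1928147304/55375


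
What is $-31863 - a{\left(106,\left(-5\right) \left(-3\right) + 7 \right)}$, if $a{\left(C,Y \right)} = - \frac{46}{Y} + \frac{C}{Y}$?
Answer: $- \frac{350523}{11} \approx -31866.0$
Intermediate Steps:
$-31863 - a{\left(106,\left(-5\right) \left(-3\right) + 7 \right)} = -31863 - \frac{-46 + 106}{\left(-5\right) \left(-3\right) + 7} = -31863 - \frac{1}{15 + 7} \cdot 60 = -31863 - \frac{1}{22} \cdot 60 = -31863 - \frac{30}{11} = - \frac{350523}{11}$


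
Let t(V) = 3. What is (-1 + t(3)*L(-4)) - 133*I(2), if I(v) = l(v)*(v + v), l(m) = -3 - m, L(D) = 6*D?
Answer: 2587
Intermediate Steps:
I(v) = 2*v*(-3 - v) (I(v) = (-3 - v)*(v + v) = (-3 - v)*(2*v) = 2*v*(-3 - v))
(-1 + t(3)*L(-4)) - 133*I(2) = (-1 + 3*(6*(-4))) - (-266)*2*(3 + 2) = (-1 + 3*(-24)) - (-266)*2*5 = (-1 - 72) - 133*(-20) = -73 + 2660 = 2587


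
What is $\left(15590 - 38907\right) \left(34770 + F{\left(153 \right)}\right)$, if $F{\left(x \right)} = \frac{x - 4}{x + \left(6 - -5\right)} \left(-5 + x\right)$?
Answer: $- \frac{33368562311}{41} \approx -8.1387 \cdot 10^{8}$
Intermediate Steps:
$F{\left(x \right)} = \frac{\left(-5 + x\right) \left(-4 + x\right)}{11 + x}$ ($F{\left(x \right)} = \frac{-4 + x}{x + \left(6 + 5\right)} \left(-5 + x\right) = \frac{-4 + x}{x + 11} \left(-5 + x\right) = \frac{-4 + x}{11 + x} \left(-5 + x\right) = \frac{\left(-5 + x\right) \left(-4 + x\right)}{11 + x}$)
$\left(15590 - 38907\right) \left(34770 + F{\left(153 \right)}\right) = \left(15590 - 38907\right) \left(34770 + \frac{20 + 153^{2} - 1377}{11 + 153}\right) = - 23317 \left(34770 + \frac{20 + 23409 - 1377}{164}\right) = - 23317 \left(34770 + \frac{1}{164} \cdot 22052\right) = - 23317 \left(34770 + \frac{5513}{41}\right) = \left(-23317\right) \frac{1431083}{41} = - \frac{33368562311}{41}$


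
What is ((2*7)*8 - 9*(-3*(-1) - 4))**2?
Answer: 14641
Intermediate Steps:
((2*7)*8 - 9*(-3*(-1) - 4))**2 = (14*8 - 9*(3 - 4))**2 = (112 - 9*(-1))**2 = (112 + 9)**2 = 121**2 = 14641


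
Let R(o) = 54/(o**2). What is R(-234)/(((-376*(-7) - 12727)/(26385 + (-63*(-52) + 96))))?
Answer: -763/262470 ≈ -0.0029070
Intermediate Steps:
R(o) = 54/o**2
R(-234)/(((-376*(-7) - 12727)/(26385 + (-63*(-52) + 96)))) = (54/(-234)**2)/(((-376*(-7) - 12727)/(26385 + (-63*(-52) + 96)))) = (54*(1/54756))/(((2632 - 12727)/(26385 + (3276 + 96)))) = 1/(1014*((-10095/(26385 + 3372)))) = 1/(1014*((-10095/29757))) = 1/(1014*((-10095*1/29757))) = 1/(1014*(-3365/9919)) = (1/1014)*(-9919/3365) = -763/262470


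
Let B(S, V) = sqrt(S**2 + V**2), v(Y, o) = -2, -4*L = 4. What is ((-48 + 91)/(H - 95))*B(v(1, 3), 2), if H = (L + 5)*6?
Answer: -86*sqrt(2)/71 ≈ -1.7130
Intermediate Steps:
L = -1 (L = -1/4*4 = -1)
H = 24 (H = (-1 + 5)*6 = 4*6 = 24)
((-48 + 91)/(H - 95))*B(v(1, 3), 2) = ((-48 + 91)/(24 - 95))*sqrt((-2)**2 + 2**2) = (43/(-71))*sqrt(4 + 4) = (43*(-1/71))*sqrt(8) = -86*sqrt(2)/71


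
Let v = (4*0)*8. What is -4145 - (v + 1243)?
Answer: -5388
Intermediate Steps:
v = 0 (v = 0*8 = 0)
-4145 - (v + 1243) = -4145 - (0 + 1243) = -4145 - 1*1243 = -4145 - 1243 = -5388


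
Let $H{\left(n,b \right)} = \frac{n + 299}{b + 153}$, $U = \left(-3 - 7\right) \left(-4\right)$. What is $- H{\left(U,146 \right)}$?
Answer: $- \frac{339}{299} \approx -1.1338$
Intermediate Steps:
$U = 40$ ($U = \left(-10\right) \left(-4\right) = 40$)
$H{\left(n,b \right)} = \frac{299 + n}{153 + b}$
$- H{\left(U,146 \right)} = - \frac{299 + 40}{153 + 146} = - \frac{339}{299}$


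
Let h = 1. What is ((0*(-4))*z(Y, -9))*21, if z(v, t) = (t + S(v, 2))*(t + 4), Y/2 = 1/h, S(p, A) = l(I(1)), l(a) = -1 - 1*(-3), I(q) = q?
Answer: 0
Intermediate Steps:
l(a) = 2 (l(a) = -1 + 3 = 2)
S(p, A) = 2
Y = 2 (Y = 2/1 = 2*1 = 2)
z(v, t) = (2 + t)*(4 + t) (z(v, t) = (t + 2)*(t + 4) = (2 + t)*(4 + t))
((0*(-4))*z(Y, -9))*21 = ((0*(-4))*(8 + (-9)² + 6*(-9)))*21 = (0*(8 + 81 - 54))*21 = (0*35)*21 = 0*21 = 0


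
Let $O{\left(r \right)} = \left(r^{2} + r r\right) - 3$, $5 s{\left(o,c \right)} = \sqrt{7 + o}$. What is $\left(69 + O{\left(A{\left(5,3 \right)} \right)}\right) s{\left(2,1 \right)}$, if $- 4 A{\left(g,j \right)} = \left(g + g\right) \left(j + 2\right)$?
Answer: $\frac{2271}{10} \approx 227.1$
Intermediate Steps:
$s{\left(o,c \right)} = \frac{\sqrt{7 + o}}{5}$
$A{\left(g,j \right)} = - \frac{g \left(2 + j\right)}{2}$ ($A{\left(g,j \right)} = - \frac{\left(g + g\right) \left(j + 2\right)}{4} = - \frac{2 g \left(2 + j\right)}{4} = - \frac{g \left(2 + j\right)}{2}$)
$O{\left(r \right)} = -3 + 2 r^{2}$ ($O{\left(r \right)} = \left(r^{2} + r^{2}\right) - 3 = 2 r^{2} - 3 = -3 + 2 r^{2}$)
$\left(69 + O{\left(A{\left(5,3 \right)} \right)}\right) s{\left(2,1 \right)} = \left(69 - \left(3 - 2 \left(\left(- \frac{1}{2}\right) 5 \left(2 + 3\right)\right)^{2}\right)\right) \frac{\sqrt{7 + 2}}{5} = \left(69 - \left(3 - 2 \left(\left(- \frac{1}{2}\right) 5 \cdot 5\right)^{2}\right)\right) \frac{\sqrt{9}}{5} = \left(69 - \left(3 - 2 \left(- \frac{25}{2}\right)^{2}\right)\right) \frac{1}{5} \cdot 3 = \left(69 + \left(-3 + 2 \cdot \frac{625}{4}\right)\right) \frac{3}{5} = \left(69 + \left(-3 + \frac{625}{2}\right)\right) \frac{3}{5} = \left(69 + \frac{619}{2}\right) \frac{3}{5} = \frac{757}{2} \cdot \frac{3}{5} = \frac{2271}{10}$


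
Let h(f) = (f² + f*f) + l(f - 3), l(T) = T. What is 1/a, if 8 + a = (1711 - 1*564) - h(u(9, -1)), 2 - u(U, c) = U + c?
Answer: 1/1076 ≈ 0.00092937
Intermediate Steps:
u(U, c) = 2 - U - c (u(U, c) = 2 - (U + c) = 2 + (-U - c) = 2 - U - c)
h(f) = -3 + f + 2*f² (h(f) = (f² + f*f) + (f - 3) = (f² + f²) + (-3 + f) = 2*f² + (-3 + f) = -3 + f + 2*f²)
a = 1076 (a = -8 + ((1711 - 1*564) - (-3 + (2 - 1*9 - 1*(-1)) + 2*(2 - 1*9 - 1*(-1))²)) = -8 + ((1711 - 564) - (-3 + (2 - 9 + 1) + 2*(2 - 9 + 1)²)) = -8 + (1147 - (-3 - 6 + 2*(-6)²)) = -8 + (1147 - (-3 - 6 + 2*36)) = -8 + (1147 - (-3 - 6 + 72)) = -8 + (1147 - 1*63) = -8 + (1147 - 63) = -8 + 1084 = 1076)
1/a = 1/1076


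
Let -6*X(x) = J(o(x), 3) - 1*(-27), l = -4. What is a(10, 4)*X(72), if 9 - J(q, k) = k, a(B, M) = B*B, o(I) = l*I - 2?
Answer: -550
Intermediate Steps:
o(I) = -2 - 4*I (o(I) = -4*I - 2 = -2 - 4*I)
a(B, M) = B²
J(q, k) = 9 - k
X(x) = -11/2 (X(x) = -((9 - 1*3) - 1*(-27))/6 = -((9 - 3) + 27)/6 = -(6 + 27)/6 = -⅙*33 = -11/2)
a(10, 4)*X(72) = 10²*(-11/2) = 100*(-11/2) = -550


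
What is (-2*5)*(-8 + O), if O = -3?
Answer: 110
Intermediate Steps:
(-2*5)*(-8 + O) = (-2*5)*(-8 - 3) = -10*(-11) = 110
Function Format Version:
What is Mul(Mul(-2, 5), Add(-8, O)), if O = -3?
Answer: 110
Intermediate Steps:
Mul(Mul(-2, 5), Add(-8, O)) = Mul(Mul(-2, 5), Add(-8, -3)) = Mul(-10, -11) = 110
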